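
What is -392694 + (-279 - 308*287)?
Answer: -481369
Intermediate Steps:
-392694 + (-279 - 308*287) = -392694 + (-279 - 88396) = -392694 - 88675 = -481369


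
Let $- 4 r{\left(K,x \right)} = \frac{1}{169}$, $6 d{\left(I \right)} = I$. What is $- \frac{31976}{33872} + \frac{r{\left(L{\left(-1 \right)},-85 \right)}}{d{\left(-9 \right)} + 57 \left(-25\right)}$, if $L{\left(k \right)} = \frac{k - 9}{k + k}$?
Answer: $- \frac{963589706}{1020726369} \approx -0.94402$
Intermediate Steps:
$L{\left(k \right)} = \frac{-9 + k}{2 k}$
$d{\left(I \right)} = \frac{I}{6}$
$r{\left(K,x \right)} = - \frac{1}{676}$ ($r{\left(K,x \right)} = - \frac{1}{4 \cdot 169} = \left(- \frac{1}{4}\right) \frac{1}{169} = - \frac{1}{676}$)
$- \frac{31976}{33872} + \frac{r{\left(L{\left(-1 \right)},-85 \right)}}{d{\left(-9 \right)} + 57 \left(-25\right)} = - \frac{31976}{33872} - \frac{1}{676 \left(\frac{1}{6} \left(-9\right) + 57 \left(-25\right)\right)} = \left(-31976\right) \frac{1}{33872} - \frac{1}{676 \left(- \frac{3}{2} - 1425\right)} = - \frac{3997}{4234} - \frac{1}{676 \left(- \frac{2853}{2}\right)} = - \frac{3997}{4234} - - \frac{1}{964314} = - \frac{3997}{4234} + \frac{1}{964314} = - \frac{963589706}{1020726369}$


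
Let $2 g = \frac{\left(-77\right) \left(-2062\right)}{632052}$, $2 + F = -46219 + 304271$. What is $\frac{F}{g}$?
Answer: $\frac{163101018600}{79387} \approx 2.0545 \cdot 10^{6}$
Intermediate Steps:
$F = 258050$ ($F = -2 + \left(-46219 + 304271\right) = -2 + 258052 = 258050$)
$g = \frac{79387}{632052}$ ($g = \frac{\left(-77\right) \left(-2062\right) \frac{1}{632052}}{2} = \frac{158774 \cdot \frac{1}{632052}}{2} = \frac{1}{2} \cdot \frac{79387}{316026} = \frac{79387}{632052} \approx 0.1256$)
$\frac{F}{g} = \frac{258050}{\frac{79387}{632052}} = 258050 \cdot \frac{632052}{79387} = \frac{163101018600}{79387}$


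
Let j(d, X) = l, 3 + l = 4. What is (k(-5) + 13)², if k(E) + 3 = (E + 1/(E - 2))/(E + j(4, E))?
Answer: 6241/49 ≈ 127.37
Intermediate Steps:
l = 1 (l = -3 + 4 = 1)
j(d, X) = 1
k(E) = -3 + (E + 1/(-2 + E))/(1 + E) (k(E) = -3 + (E + 1/(E - 2))/(E + 1) = -3 + (E + 1/(-2 + E))/(1 + E))
(k(-5) + 13)² = ((7 - 5 - 2*(-5)²)/(-2 + (-5)² - 1*(-5)) + 13)² = ((7 - 5 - 2*25)/(-2 + 25 + 5) + 13)² = ((7 - 5 - 50)/28 + 13)² = ((1/28)*(-48) + 13)² = (-12/7 + 13)² = (79/7)² = 6241/49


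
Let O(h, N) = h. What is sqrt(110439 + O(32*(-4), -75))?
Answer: sqrt(110311) ≈ 332.13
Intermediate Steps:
sqrt(110439 + O(32*(-4), -75)) = sqrt(110439 + 32*(-4)) = sqrt(110439 - 128) = sqrt(110311)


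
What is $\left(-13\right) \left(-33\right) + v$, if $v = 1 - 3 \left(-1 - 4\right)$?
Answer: $445$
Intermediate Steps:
$v = 16$ ($v = 1 - -15 = 1 + 15 = 16$)
$\left(-13\right) \left(-33\right) + v = \left(-13\right) \left(-33\right) + 16 = 429 + 16 = 445$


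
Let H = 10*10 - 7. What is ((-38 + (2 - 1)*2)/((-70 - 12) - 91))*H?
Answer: 3348/173 ≈ 19.353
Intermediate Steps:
H = 93 (H = 100 - 7 = 93)
((-38 + (2 - 1)*2)/((-70 - 12) - 91))*H = ((-38 + (2 - 1)*2)/((-70 - 12) - 91))*93 = ((-38 + 1*2)/(-82 - 91))*93 = ((-38 + 2)/(-173))*93 = -36*(-1/173)*93 = (36/173)*93 = 3348/173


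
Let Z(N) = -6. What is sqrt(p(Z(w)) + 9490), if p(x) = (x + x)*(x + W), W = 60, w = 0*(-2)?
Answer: sqrt(8842) ≈ 94.032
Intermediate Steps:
w = 0
p(x) = 2*x*(60 + x) (p(x) = (x + x)*(x + 60) = (2*x)*(60 + x) = 2*x*(60 + x))
sqrt(p(Z(w)) + 9490) = sqrt(2*(-6)*(60 - 6) + 9490) = sqrt(2*(-6)*54 + 9490) = sqrt(-648 + 9490) = sqrt(8842)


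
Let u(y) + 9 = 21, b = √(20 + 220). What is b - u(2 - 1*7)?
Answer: -12 + 4*√15 ≈ 3.4919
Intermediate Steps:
b = 4*√15 (b = √240 = 4*√15 ≈ 15.492)
u(y) = 12 (u(y) = -9 + 21 = 12)
b - u(2 - 1*7) = 4*√15 - 1*12 = 4*√15 - 12 = -12 + 4*√15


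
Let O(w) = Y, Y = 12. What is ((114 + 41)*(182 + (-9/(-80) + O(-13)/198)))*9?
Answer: 44727141/176 ≈ 2.5413e+5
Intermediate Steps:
O(w) = 12
((114 + 41)*(182 + (-9/(-80) + O(-13)/198)))*9 = ((114 + 41)*(182 + (-9/(-80) + 12/198)))*9 = (155*(182 + (-9*(-1/80) + 12*(1/198))))*9 = (155*(182 + (9/80 + 2/33)))*9 = (155*(182 + 457/2640))*9 = (155*(480937/2640))*9 = (14909047/528)*9 = 44727141/176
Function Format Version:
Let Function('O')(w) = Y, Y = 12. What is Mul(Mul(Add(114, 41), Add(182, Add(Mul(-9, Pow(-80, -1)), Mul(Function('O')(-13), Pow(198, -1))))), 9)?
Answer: Rational(44727141, 176) ≈ 2.5413e+5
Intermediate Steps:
Function('O')(w) = 12
Mul(Mul(Add(114, 41), Add(182, Add(Mul(-9, Pow(-80, -1)), Mul(Function('O')(-13), Pow(198, -1))))), 9) = Mul(Mul(Add(114, 41), Add(182, Add(Mul(-9, Pow(-80, -1)), Mul(12, Pow(198, -1))))), 9) = Mul(Mul(155, Add(182, Add(Mul(-9, Rational(-1, 80)), Mul(12, Rational(1, 198))))), 9) = Mul(Mul(155, Add(182, Add(Rational(9, 80), Rational(2, 33)))), 9) = Mul(Mul(155, Add(182, Rational(457, 2640))), 9) = Mul(Mul(155, Rational(480937, 2640)), 9) = Mul(Rational(14909047, 528), 9) = Rational(44727141, 176)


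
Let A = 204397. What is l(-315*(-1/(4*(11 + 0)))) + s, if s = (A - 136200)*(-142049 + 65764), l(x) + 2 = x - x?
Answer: -5202408147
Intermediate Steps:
l(x) = -2 (l(x) = -2 + (x - x) = -2 + 0 = -2)
s = -5202408145 (s = (204397 - 136200)*(-142049 + 65764) = 68197*(-76285) = -5202408145)
l(-315*(-1/(4*(11 + 0)))) + s = -2 - 5202408145 = -5202408147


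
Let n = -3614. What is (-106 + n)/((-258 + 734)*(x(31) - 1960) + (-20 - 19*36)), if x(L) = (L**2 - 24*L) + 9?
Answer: 15/3331 ≈ 0.0045032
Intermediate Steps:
x(L) = 9 + L**2 - 24*L
(-106 + n)/((-258 + 734)*(x(31) - 1960) + (-20 - 19*36)) = (-106 - 3614)/((-258 + 734)*((9 + 31**2 - 24*31) - 1960) + (-20 - 19*36)) = -3720/(476*((9 + 961 - 744) - 1960) + (-20 - 684)) = -3720/(476*(226 - 1960) - 704) = -3720/(476*(-1734) - 704) = -3720/(-825384 - 704) = -3720/(-826088) = -3720*(-1/826088) = 15/3331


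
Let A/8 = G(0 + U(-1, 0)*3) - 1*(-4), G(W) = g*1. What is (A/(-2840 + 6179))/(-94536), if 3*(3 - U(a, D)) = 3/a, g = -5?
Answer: 1/39456963 ≈ 2.5344e-8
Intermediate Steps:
U(a, D) = 3 - 1/a
G(W) = -5 (G(W) = -5*1 = -5)
A = -8 (A = 8*(-5 - 1*(-4)) = 8*(-5 + 4) = 8*(-1) = -8)
(A/(-2840 + 6179))/(-94536) = -8/(-2840 + 6179)/(-94536) = -8/3339*(-1/94536) = 1/39456963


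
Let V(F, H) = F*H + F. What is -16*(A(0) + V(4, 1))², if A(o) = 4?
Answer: -2304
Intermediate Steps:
V(F, H) = F + F*H
-16*(A(0) + V(4, 1))² = -16*(4 + 4*(1 + 1))² = -16*(4 + 4*2)² = -16*(4 + 8)² = -16*12² = -16*144 = -2304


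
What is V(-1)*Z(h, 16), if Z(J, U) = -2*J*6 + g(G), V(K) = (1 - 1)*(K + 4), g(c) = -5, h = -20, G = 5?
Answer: 0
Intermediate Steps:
V(K) = 0 (V(K) = 0*(4 + K) = 0)
Z(J, U) = -5 - 12*J (Z(J, U) = -2*J*6 - 5 = -12*J - 5 = -5 - 12*J)
V(-1)*Z(h, 16) = 0*(-5 - 12*(-20)) = 0*(-5 + 240) = 0*235 = 0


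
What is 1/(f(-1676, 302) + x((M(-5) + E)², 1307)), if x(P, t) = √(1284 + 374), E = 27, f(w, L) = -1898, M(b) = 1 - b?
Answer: -949/1800373 - √1658/3600746 ≈ -0.00053842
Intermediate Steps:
x(P, t) = √1658
1/(f(-1676, 302) + x((M(-5) + E)², 1307)) = 1/(-1898 + √1658)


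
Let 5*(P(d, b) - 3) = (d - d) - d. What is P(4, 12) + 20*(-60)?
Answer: -5989/5 ≈ -1197.8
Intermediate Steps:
P(d, b) = 3 - d/5 (P(d, b) = 3 + ((d - d) - d)/5 = 3 + (0 - d)/5 = 3 + (-d)/5 = 3 - d/5)
P(4, 12) + 20*(-60) = (3 - ⅕*4) + 20*(-60) = (3 - ⅘) - 1200 = 11/5 - 1200 = -5989/5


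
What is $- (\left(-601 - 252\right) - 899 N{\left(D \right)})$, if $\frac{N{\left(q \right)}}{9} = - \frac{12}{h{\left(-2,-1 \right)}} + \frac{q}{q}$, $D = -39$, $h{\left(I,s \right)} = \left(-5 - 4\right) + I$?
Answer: $\frac{195476}{11} \approx 17771.0$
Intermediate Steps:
$h{\left(I,s \right)} = -9 + I$
$N{\left(q \right)} = \frac{207}{11}$ ($N{\left(q \right)} = 9 \left(- \frac{12}{-9 - 2} + \frac{q}{q}\right) = 9 \left(- \frac{12}{-11} + 1\right) = 9 \left(\left(-12\right) \left(- \frac{1}{11}\right) + 1\right) = 9 \left(\frac{12}{11} + 1\right) = 9 \cdot \frac{23}{11} = \frac{207}{11}$)
$- (\left(-601 - 252\right) - 899 N{\left(D \right)}) = - (\left(-601 - 252\right) - \frac{186093}{11}) = - (-853 - \frac{186093}{11}) = \left(-1\right) \left(- \frac{195476}{11}\right) = \frac{195476}{11}$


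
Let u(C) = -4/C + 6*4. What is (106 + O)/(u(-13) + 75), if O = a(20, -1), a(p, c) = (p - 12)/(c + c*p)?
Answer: 28834/27111 ≈ 1.0636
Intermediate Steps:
u(C) = 24 - 4/C (u(C) = -4/C + 24 = 24 - 4/C)
a(p, c) = (-12 + p)/(c + c*p)
O = -8/21 (O = (-12 + 20)/((-1)*(1 + 20)) = -1*8/21 = -1*1/21*8 = -8/21 ≈ -0.38095)
(106 + O)/(u(-13) + 75) = (106 - 8/21)/((24 - 4/(-13)) + 75) = 2218/(21*((24 - 4*(-1/13)) + 75)) = 2218/(21*((24 + 4/13) + 75)) = 2218/(21*(316/13 + 75)) = 2218/(21*(1291/13)) = (2218/21)*(13/1291) = 28834/27111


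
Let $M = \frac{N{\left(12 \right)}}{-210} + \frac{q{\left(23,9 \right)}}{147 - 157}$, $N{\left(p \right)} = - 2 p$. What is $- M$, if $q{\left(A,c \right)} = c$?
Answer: $\frac{11}{14} \approx 0.78571$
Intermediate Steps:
$M = - \frac{11}{14}$ ($M = \frac{\left(-2\right) 12}{-210} + \frac{9}{147 - 157} = \left(-24\right) \left(- \frac{1}{210}\right) + \frac{9}{-10} = \frac{4}{35} + 9 \left(- \frac{1}{10}\right) = \frac{4}{35} - \frac{9}{10} = - \frac{11}{14} \approx -0.78571$)
$- M = \left(-1\right) \left(- \frac{11}{14}\right) = \frac{11}{14}$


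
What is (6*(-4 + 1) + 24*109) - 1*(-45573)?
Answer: 48171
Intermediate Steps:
(6*(-4 + 1) + 24*109) - 1*(-45573) = (6*(-3) + 2616) + 45573 = (-18 + 2616) + 45573 = 2598 + 45573 = 48171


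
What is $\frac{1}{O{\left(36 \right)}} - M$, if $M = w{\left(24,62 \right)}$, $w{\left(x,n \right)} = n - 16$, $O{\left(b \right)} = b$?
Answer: $- \frac{1655}{36} \approx -45.972$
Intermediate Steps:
$w{\left(x,n \right)} = -16 + n$
$M = 46$ ($M = -16 + 62 = 46$)
$\frac{1}{O{\left(36 \right)}} - M = \frac{1}{36} - 46 = - \frac{1655}{36}$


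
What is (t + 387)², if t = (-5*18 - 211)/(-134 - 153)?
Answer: 253128100/1681 ≈ 1.5058e+5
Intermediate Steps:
t = 43/41 (t = (-90 - 211)/(-287) = -301*(-1/287) = 43/41 ≈ 1.0488)
(t + 387)² = (43/41 + 387)² = (15910/41)² = 253128100/1681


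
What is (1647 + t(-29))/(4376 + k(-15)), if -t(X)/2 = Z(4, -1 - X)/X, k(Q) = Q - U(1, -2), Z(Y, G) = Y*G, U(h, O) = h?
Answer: 47987/126440 ≈ 0.37952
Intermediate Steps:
Z(Y, G) = G*Y
k(Q) = -1 + Q (k(Q) = Q - 1*1 = Q - 1 = -1 + Q)
t(X) = -2*(-4 - 4*X)/X (t(X) = -2*(-1 - X)*4/X = -2*(-4 - 4*X)/X)
(1647 + t(-29))/(4376 + k(-15)) = (1647 + (8 + 8/(-29)))/(4376 + (-1 - 15)) = (1647 + (8 + 8*(-1/29)))/(4376 - 16) = (1647 + (8 - 8/29))/4360 = (1647 + 224/29)*(1/4360) = (47987/29)*(1/4360) = 47987/126440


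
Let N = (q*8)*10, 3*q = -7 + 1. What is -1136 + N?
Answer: -1296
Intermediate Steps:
q = -2 (q = (-7 + 1)/3 = (⅓)*(-6) = -2)
N = -160 (N = -2*8*10 = -16*10 = -160)
-1136 + N = -1136 - 160 = -1296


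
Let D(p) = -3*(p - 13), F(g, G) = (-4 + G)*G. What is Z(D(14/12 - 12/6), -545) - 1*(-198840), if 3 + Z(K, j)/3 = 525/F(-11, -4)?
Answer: 6364167/32 ≈ 1.9888e+5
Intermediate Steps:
F(g, G) = G*(-4 + G)
D(p) = 39 - 3*p (D(p) = -3*(-13 + p) = 39 - 3*p)
Z(K, j) = 1287/32 (Z(K, j) = -9 + 3*(525/((-4*(-4 - 4)))) = -9 + 3*(525/((-4*(-8)))) = -9 + 3*(525/32) = -9 + 1575/32 = 1287/32)
Z(D(14/12 - 12/6), -545) - 1*(-198840) = 1287/32 - 1*(-198840) = 1287/32 + 198840 = 6364167/32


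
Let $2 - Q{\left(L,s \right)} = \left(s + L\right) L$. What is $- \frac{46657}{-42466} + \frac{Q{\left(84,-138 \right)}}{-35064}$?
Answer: $\frac{360817585}{372256956} \approx 0.96927$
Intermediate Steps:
$Q{\left(L,s \right)} = 2 - L \left(L + s\right)$ ($Q{\left(L,s \right)} = 2 - \left(s + L\right) L = 2 - \left(L + s\right) L = 2 - L \left(L + s\right)$)
$- \frac{46657}{-42466} + \frac{Q{\left(84,-138 \right)}}{-35064} = - \frac{46657}{-42466} + \frac{2 - 84^{2} - 84 \left(-138\right)}{-35064} = \left(-46657\right) \left(- \frac{1}{42466}\right) + \left(2 - 7056 + 11592\right) \left(- \frac{1}{35064}\right) = \frac{46657}{42466} + \left(2 - 7056 + 11592\right) \left(- \frac{1}{35064}\right) = \frac{46657}{42466} + 4538 \left(- \frac{1}{35064}\right) = \frac{46657}{42466} - \frac{2269}{17532} = \frac{360817585}{372256956}$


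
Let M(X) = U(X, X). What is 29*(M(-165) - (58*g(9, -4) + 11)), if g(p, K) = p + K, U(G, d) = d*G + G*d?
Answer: 1570321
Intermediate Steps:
U(G, d) = 2*G*d (U(G, d) = G*d + G*d = 2*G*d)
g(p, K) = K + p
M(X) = 2*X² (M(X) = 2*X*X = 2*X²)
29*(M(-165) - (58*g(9, -4) + 11)) = 29*(2*(-165)² - (58*(-4 + 9) + 11)) = 29*(2*27225 - (58*5 + 11)) = 29*(54450 - (290 + 11)) = 29*(54450 - 1*301) = 29*(54450 - 301) = 29*54149 = 1570321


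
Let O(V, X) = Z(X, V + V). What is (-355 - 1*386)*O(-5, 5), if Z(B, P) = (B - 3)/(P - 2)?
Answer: 247/2 ≈ 123.50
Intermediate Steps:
Z(B, P) = (-3 + B)/(-2 + P)
O(V, X) = (-3 + X)/(-2 + 2*V) (O(V, X) = (-3 + X)/(-2 + (V + V)) = (-3 + X)/(-2 + 2*V))
(-355 - 1*386)*O(-5, 5) = (-355 - 1*386)*((-3 + 5)/(2*(-1 - 5))) = (-355 - 386)*((½)*2/(-6)) = -741*(-1)*2/(2*6) = -741*(-⅙) = 247/2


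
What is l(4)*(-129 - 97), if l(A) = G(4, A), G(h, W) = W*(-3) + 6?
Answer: 1356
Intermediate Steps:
G(h, W) = 6 - 3*W (G(h, W) = -3*W + 6 = 6 - 3*W)
l(A) = 6 - 3*A
l(4)*(-129 - 97) = (6 - 3*4)*(-129 - 97) = (6 - 12)*(-226) = -6*(-226) = 1356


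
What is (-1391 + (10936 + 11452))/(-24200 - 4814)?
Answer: -20997/29014 ≈ -0.72369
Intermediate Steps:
(-1391 + (10936 + 11452))/(-24200 - 4814) = (-1391 + 22388)/(-29014) = 20997*(-1/29014) = -20997/29014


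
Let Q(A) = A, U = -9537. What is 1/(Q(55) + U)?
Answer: -1/9482 ≈ -0.00010546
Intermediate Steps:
1/(Q(55) + U) = 1/(55 - 9537) = 1/(-9482) = -1/9482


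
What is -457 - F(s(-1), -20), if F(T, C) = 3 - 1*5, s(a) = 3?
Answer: -455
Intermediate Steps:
F(T, C) = -2 (F(T, C) = 3 - 5 = -2)
-457 - F(s(-1), -20) = -457 - 1*(-2) = -457 + 2 = -455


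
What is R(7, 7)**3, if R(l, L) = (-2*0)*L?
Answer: 0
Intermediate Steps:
R(l, L) = 0 (R(l, L) = 0*L = 0)
R(7, 7)**3 = 0**3 = 0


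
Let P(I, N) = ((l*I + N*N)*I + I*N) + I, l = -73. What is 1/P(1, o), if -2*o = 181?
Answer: 4/32111 ≈ 0.00012457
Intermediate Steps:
o = -181/2 (o = -1/2*181 = -181/2 ≈ -90.500)
P(I, N) = I + I*N + I*(N**2 - 73*I) (P(I, N) = ((-73*I + N*N)*I + I*N) + I = ((-73*I + N**2)*I + I*N) + I = ((N**2 - 73*I)*I + I*N) + I = (I*(N**2 - 73*I) + I*N) + I = (I*N + I*(N**2 - 73*I)) + I = I + I*N + I*(N**2 - 73*I))
1/P(1, o) = 1/(1*(1 - 181/2 + (-181/2)**2 - 73*1)) = 1/(1*(1 - 181/2 + 32761/4 - 73)) = 1/(1*(32111/4)) = 1/(32111/4) = 4/32111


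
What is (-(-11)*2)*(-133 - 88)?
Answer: -4862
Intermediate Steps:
(-(-11)*2)*(-133 - 88) = -11*(-2)*(-221) = 22*(-221) = -4862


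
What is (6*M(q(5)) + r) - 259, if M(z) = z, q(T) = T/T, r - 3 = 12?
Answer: -238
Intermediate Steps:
r = 15 (r = 3 + 12 = 15)
q(T) = 1
(6*M(q(5)) + r) - 259 = (6*1 + 15) - 259 = (6 + 15) - 259 = 21 - 259 = -238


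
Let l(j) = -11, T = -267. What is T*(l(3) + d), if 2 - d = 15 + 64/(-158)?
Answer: 497688/79 ≈ 6299.8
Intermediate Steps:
d = -995/79 (d = 2 - (15 + 64/(-158)) = 2 - (15 + 64*(-1/158)) = 2 - (15 - 32/79) = 2 - 1*1153/79 = 2 - 1153/79 = -995/79 ≈ -12.595)
T*(l(3) + d) = -267*(-11 - 995/79) = -267*(-1864/79) = 497688/79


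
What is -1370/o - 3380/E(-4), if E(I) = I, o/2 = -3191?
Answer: 2697080/3191 ≈ 845.21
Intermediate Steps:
o = -6382 (o = 2*(-3191) = -6382)
-1370/o - 3380/E(-4) = -1370/(-6382) - 3380/(-4) = -1370*(-1/6382) - 3380*(-¼) = 685/3191 + 845 = 2697080/3191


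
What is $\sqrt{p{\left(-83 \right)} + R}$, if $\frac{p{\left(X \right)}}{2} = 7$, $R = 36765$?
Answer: $\sqrt{36779} \approx 191.78$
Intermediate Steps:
$p{\left(X \right)} = 14$ ($p{\left(X \right)} = 2 \cdot 7 = 14$)
$\sqrt{p{\left(-83 \right)} + R} = \sqrt{14 + 36765} = \sqrt{36779}$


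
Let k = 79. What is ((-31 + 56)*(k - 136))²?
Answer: 2030625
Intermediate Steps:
((-31 + 56)*(k - 136))² = ((-31 + 56)*(79 - 136))² = (25*(-57))² = (-1425)² = 2030625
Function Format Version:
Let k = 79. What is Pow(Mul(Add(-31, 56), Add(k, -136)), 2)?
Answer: 2030625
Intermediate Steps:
Pow(Mul(Add(-31, 56), Add(k, -136)), 2) = Pow(Mul(Add(-31, 56), Add(79, -136)), 2) = Pow(Mul(25, -57), 2) = Pow(-1425, 2) = 2030625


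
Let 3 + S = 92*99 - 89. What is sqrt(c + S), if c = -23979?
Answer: I*sqrt(14963) ≈ 122.32*I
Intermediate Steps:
S = 9016 (S = -3 + (92*99 - 89) = -3 + (9108 - 89) = -3 + 9019 = 9016)
sqrt(c + S) = sqrt(-23979 + 9016) = sqrt(-14963) = I*sqrt(14963)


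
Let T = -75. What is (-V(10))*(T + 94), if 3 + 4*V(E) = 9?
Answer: -57/2 ≈ -28.500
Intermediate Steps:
V(E) = 3/2 (V(E) = -¾ + (¼)*9 = -¾ + 9/4 = 3/2)
(-V(10))*(T + 94) = (-1*3/2)*(-75 + 94) = -3/2*19 = -57/2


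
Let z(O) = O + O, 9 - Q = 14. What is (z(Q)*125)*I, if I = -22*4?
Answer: 110000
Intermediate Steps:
Q = -5 (Q = 9 - 1*14 = 9 - 14 = -5)
z(O) = 2*O
I = -88
(z(Q)*125)*I = ((2*(-5))*125)*(-88) = -10*125*(-88) = -1250*(-88) = 110000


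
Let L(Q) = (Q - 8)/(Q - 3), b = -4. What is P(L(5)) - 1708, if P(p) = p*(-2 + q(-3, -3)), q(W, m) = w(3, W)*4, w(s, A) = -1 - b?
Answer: -1723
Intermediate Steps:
w(s, A) = 3 (w(s, A) = -1 - 1*(-4) = -1 + 4 = 3)
L(Q) = (-8 + Q)/(-3 + Q)
q(W, m) = 12 (q(W, m) = 3*4 = 12)
P(p) = 10*p (P(p) = p*(-2 + 12) = p*10 = 10*p)
P(L(5)) - 1708 = 10*((-8 + 5)/(-3 + 5)) - 1708 = 10*(-3/2) - 1708 = -15 - 1708 = -1723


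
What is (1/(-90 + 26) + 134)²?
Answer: 73530625/4096 ≈ 17952.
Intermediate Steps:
(1/(-90 + 26) + 134)² = (1/(-64) + 134)² = (-1/64 + 134)² = (8575/64)² = 73530625/4096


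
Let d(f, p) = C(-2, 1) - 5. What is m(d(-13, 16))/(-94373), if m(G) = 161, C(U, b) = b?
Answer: -161/94373 ≈ -0.0017060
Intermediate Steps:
d(f, p) = -4 (d(f, p) = 1 - 5 = -4)
m(d(-13, 16))/(-94373) = 161/(-94373) = 161*(-1/94373) = -161/94373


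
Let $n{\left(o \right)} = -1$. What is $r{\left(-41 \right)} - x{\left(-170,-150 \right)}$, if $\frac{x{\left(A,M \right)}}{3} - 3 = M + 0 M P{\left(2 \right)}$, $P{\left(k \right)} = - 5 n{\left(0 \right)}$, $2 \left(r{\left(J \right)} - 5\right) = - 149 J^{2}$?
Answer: $- \frac{249577}{2} \approx -1.2479 \cdot 10^{5}$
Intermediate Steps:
$r{\left(J \right)} = 5 - \frac{149 J^{2}}{2}$ ($r{\left(J \right)} = 5 + \frac{\left(-149\right) J^{2}}{2} = 5 - \frac{149 J^{2}}{2}$)
$P{\left(k \right)} = 5$ ($P{\left(k \right)} = \left(-5\right) \left(-1\right) = 5$)
$x{\left(A,M \right)} = 9 + 3 M$ ($x{\left(A,M \right)} = 9 + 3 \left(M + 0 M 5\right) = 9 + 3 \left(M + 0 \cdot 5\right) = 9 + 3 \left(M + 0\right) = 9 + 3 M$)
$r{\left(-41 \right)} - x{\left(-170,-150 \right)} = \left(5 - \frac{149 \left(-41\right)^{2}}{2}\right) - \left(9 + 3 \left(-150\right)\right) = \left(5 - \frac{250469}{2}\right) - \left(9 - 450\right) = \left(5 - \frac{250469}{2}\right) - -441 = - \frac{250459}{2} + 441 = - \frac{249577}{2}$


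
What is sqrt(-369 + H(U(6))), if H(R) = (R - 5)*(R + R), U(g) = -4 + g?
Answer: I*sqrt(381) ≈ 19.519*I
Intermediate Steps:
H(R) = 2*R*(-5 + R) (H(R) = (-5 + R)*(2*R) = 2*R*(-5 + R))
sqrt(-369 + H(U(6))) = sqrt(-369 + 2*(-4 + 6)*(-5 + (-4 + 6))) = sqrt(-369 + 2*2*(-5 + 2)) = sqrt(-369 + 2*2*(-3)) = sqrt(-369 - 12) = sqrt(-381) = I*sqrt(381)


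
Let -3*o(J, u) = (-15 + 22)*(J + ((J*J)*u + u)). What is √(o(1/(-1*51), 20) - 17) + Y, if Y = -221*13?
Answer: -2873 + I*√1489722/153 ≈ -2873.0 + 7.9774*I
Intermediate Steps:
o(J, u) = -7*J/3 - 7*u/3 - 7*u*J²/3 (o(J, u) = -(-15 + 22)*(J + ((J*J)*u + u))/3 = -7*(J + (J²*u + u))/3 = -7*(J + (u*J² + u))/3 = -7*(J + (u + u*J²))/3 = -7*(J + u + u*J²)/3 = -(7*J + 7*u + 7*u*J²)/3 = -7*J/3 - 7*u/3 - 7*u*J²/3)
Y = -2873
√(o(1/(-1*51), 20) - 17) + Y = √((-7/(3*((-1*51))) - 7/3*20 - 7/3*20*(1/(-1*51))²) - 17) - 2873 = √((-7/3/(-51) - 140/3 - 7/3*20*(1/(-51))²) - 17) - 2873 = √((-7/3*(-1/51) - 140/3 - 7/3*20*(-1/51)²) - 17) - 2873 = √((7/153 - 140/3 - 7/3*20*1/2601) - 17) - 2873 = √((7/153 - 140/3 - 140/7803) - 17) - 2873 = √(-363923/7803 - 17) - 2873 = √(-496574/7803) - 2873 = I*√1489722/153 - 2873 = -2873 + I*√1489722/153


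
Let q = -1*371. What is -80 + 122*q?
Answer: -45342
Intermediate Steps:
q = -371
-80 + 122*q = -80 + 122*(-371) = -80 - 45262 = -45342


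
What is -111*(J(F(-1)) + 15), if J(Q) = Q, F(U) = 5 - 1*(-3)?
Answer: -2553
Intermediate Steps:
F(U) = 8 (F(U) = 5 + 3 = 8)
-111*(J(F(-1)) + 15) = -111*(8 + 15) = -111*23 = -2553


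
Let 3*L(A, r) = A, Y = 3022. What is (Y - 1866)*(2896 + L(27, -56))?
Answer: 3358180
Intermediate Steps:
L(A, r) = A/3
(Y - 1866)*(2896 + L(27, -56)) = (3022 - 1866)*(2896 + (1/3)*27) = 1156*(2896 + 9) = 1156*2905 = 3358180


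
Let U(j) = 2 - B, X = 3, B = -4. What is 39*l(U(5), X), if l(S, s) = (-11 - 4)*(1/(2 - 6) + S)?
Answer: -13455/4 ≈ -3363.8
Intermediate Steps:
U(j) = 6 (U(j) = 2 - 1*(-4) = 2 + 4 = 6)
l(S, s) = 15/4 - 15*S (l(S, s) = -15*(1/(-4) + S) = -15*(-1/4 + S) = 15/4 - 15*S)
39*l(U(5), X) = 39*(15/4 - 15*6) = 39*(15/4 - 90) = 39*(-345/4) = -13455/4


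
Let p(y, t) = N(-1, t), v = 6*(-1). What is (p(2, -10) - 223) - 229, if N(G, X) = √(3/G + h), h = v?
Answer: -452 + 3*I ≈ -452.0 + 3.0*I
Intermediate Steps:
v = -6
h = -6
N(G, X) = √(-6 + 3/G) (N(G, X) = √(3/G - 6) = √(-6 + 3/G))
p(y, t) = 3*I (p(y, t) = √(-6 + 3/(-1)) = √(-6 + 3*(-1)) = √(-6 - 3) = √(-9) = 3*I)
(p(2, -10) - 223) - 229 = (3*I - 223) - 229 = (-223 + 3*I) - 229 = -452 + 3*I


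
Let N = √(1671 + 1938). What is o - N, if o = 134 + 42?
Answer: 176 - 3*√401 ≈ 115.93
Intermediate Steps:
o = 176
N = 3*√401 (N = √3609 = 3*√401 ≈ 60.075)
o - N = 176 - 3*√401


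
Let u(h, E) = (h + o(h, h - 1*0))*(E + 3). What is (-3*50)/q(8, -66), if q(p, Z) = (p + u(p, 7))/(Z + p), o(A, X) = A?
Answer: 725/14 ≈ 51.786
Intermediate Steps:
u(h, E) = 2*h*(3 + E) (u(h, E) = (h + h)*(E + 3) = (2*h)*(3 + E) = 2*h*(3 + E))
q(p, Z) = 21*p/(Z + p) (q(p, Z) = (p + 2*p*(3 + 7))/(Z + p) = (p + 2*p*10)/(Z + p) = (p + 20*p)/(Z + p) = (21*p)/(Z + p) = 21*p/(Z + p))
(-3*50)/q(8, -66) = (-3*50)/((21*8/(-66 + 8))) = -150/(21*8/(-58)) = -150/(21*8*(-1/58)) = -150/(-84/29) = -150*(-29/84) = 725/14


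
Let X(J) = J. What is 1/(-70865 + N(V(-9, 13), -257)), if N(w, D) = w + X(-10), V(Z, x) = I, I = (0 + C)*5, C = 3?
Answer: -1/70860 ≈ -1.4112e-5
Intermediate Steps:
I = 15 (I = (0 + 3)*5 = 3*5 = 15)
V(Z, x) = 15
N(w, D) = -10 + w (N(w, D) = w - 10 = -10 + w)
1/(-70865 + N(V(-9, 13), -257)) = 1/(-70865 + (-10 + 15)) = 1/(-70865 + 5) = 1/(-70860) = -1/70860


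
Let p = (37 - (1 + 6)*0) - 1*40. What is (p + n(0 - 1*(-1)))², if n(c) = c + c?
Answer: 1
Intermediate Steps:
n(c) = 2*c
p = -3 (p = (37 - 7*0) - 40 = (37 - 1*0) - 40 = (37 + 0) - 40 = 37 - 40 = -3)
(p + n(0 - 1*(-1)))² = (-3 + 2*(0 - 1*(-1)))² = (-3 + 2*(0 + 1))² = (-3 + 2*1)² = (-3 + 2)² = (-1)² = 1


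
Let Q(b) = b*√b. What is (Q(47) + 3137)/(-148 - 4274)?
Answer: -3137/4422 - 47*√47/4422 ≈ -0.78227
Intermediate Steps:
Q(b) = b^(3/2)
(Q(47) + 3137)/(-148 - 4274) = (47^(3/2) + 3137)/(-148 - 4274) = (47*√47 + 3137)/(-4422) = (3137 + 47*√47)*(-1/4422) = -3137/4422 - 47*√47/4422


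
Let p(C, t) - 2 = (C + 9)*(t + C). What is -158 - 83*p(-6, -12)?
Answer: 4158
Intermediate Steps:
p(C, t) = 2 + (9 + C)*(C + t) (p(C, t) = 2 + (C + 9)*(t + C) = 2 + (9 + C)*(C + t))
-158 - 83*p(-6, -12) = -158 - 83*(2 + (-6)² + 9*(-6) + 9*(-12) - 6*(-12)) = -158 - 83*(2 + 36 - 54 - 108 + 72) = -158 - 83*(-52) = -158 + 4316 = 4158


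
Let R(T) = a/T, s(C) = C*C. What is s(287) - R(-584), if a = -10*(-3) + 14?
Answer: 12025885/146 ≈ 82369.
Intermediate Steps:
s(C) = C²
a = 44 (a = 30 + 14 = 44)
R(T) = 44/T
s(287) - R(-584) = 287² - 44/(-584) = 82369 - 44*(-1)/584 = 82369 - 1*(-11/146) = 82369 + 11/146 = 12025885/146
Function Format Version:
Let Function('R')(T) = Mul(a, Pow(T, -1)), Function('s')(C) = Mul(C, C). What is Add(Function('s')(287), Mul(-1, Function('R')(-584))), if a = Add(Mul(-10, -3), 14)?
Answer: Rational(12025885, 146) ≈ 82369.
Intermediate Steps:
Function('s')(C) = Pow(C, 2)
a = 44 (a = Add(30, 14) = 44)
Function('R')(T) = Mul(44, Pow(T, -1))
Add(Function('s')(287), Mul(-1, Function('R')(-584))) = Add(Pow(287, 2), Mul(-1, Mul(44, Pow(-584, -1)))) = Add(82369, Mul(-1, Mul(44, Rational(-1, 584)))) = Add(82369, Mul(-1, Rational(-11, 146))) = Add(82369, Rational(11, 146)) = Rational(12025885, 146)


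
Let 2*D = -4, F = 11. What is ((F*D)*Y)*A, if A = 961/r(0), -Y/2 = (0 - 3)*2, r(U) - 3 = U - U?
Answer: -84568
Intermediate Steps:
r(U) = 3 (r(U) = 3 + (U - U) = 3 + 0 = 3)
D = -2 (D = (½)*(-4) = -2)
Y = 12 (Y = -2*(0 - 3)*2 = -(-6)*2 = -2*(-6) = 12)
A = 961/3 ≈ 320.33
((F*D)*Y)*A = ((11*(-2))*12)*(961/3) = -22*12*(961/3) = -264*961/3 = -84568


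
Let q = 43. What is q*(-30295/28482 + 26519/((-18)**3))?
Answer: -6679294619/27684504 ≈ -241.26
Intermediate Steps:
q*(-30295/28482 + 26519/((-18)**3)) = 43*(-30295/28482 + 26519/((-18)**3)) = 43*(-30295*1/28482 + 26519/(-5832)) = 43*(-30295/28482 + 26519*(-1/5832)) = 43*(-30295/28482 - 26519/5832) = 43*(-155332433/27684504) = -6679294619/27684504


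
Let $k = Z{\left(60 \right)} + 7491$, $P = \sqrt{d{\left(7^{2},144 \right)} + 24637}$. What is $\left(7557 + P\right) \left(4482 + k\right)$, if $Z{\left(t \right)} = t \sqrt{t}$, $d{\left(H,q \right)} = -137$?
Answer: $3 \left(3991 + 40 \sqrt{15}\right) \left(7557 + 70 \sqrt{5}\right) \approx 9.5939 \cdot 10^{7}$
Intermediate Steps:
$Z{\left(t \right)} = t^{\frac{3}{2}}$
$P = 70 \sqrt{5}$ ($P = \sqrt{-137 + 24637} = \sqrt{24500} = 70 \sqrt{5} \approx 156.52$)
$k = 7491 + 120 \sqrt{15}$ ($k = 60^{\frac{3}{2}} + 7491 = 120 \sqrt{15} + 7491 = 7491 + 120 \sqrt{15} \approx 7955.8$)
$\left(7557 + P\right) \left(4482 + k\right) = \left(7557 + 70 \sqrt{5}\right) \left(4482 + \left(7491 + 120 \sqrt{15}\right)\right) = \left(7557 + 70 \sqrt{5}\right) \left(11973 + 120 \sqrt{15}\right)$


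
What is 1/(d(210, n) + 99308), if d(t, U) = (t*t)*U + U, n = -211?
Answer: -1/9206003 ≈ -1.0862e-7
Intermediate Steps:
d(t, U) = U + U*t² (d(t, U) = t²*U + U = U*t² + U = U + U*t²)
1/(d(210, n) + 99308) = 1/(-211*(1 + 210²) + 99308) = 1/(-211*(1 + 44100) + 99308) = 1/(-211*44101 + 99308) = 1/(-9305311 + 99308) = 1/(-9206003) = -1/9206003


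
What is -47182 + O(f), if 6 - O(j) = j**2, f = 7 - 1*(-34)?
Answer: -48857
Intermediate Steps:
f = 41 (f = 7 + 34 = 41)
O(j) = 6 - j**2
-47182 + O(f) = -47182 + (6 - 1*41**2) = -47182 + (6 - 1*1681) = -47182 + (6 - 1681) = -47182 - 1675 = -48857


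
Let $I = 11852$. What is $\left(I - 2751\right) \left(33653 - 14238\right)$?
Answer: $176695915$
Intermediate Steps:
$\left(I - 2751\right) \left(33653 - 14238\right) = \left(11852 - 2751\right) \left(33653 - 14238\right) = 9101 \cdot 19415 = 176695915$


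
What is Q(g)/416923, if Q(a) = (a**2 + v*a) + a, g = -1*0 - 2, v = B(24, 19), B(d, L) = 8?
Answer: -14/416923 ≈ -3.3579e-5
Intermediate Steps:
v = 8
g = -2 (g = 0 - 2 = -2)
Q(a) = a**2 + 9*a (Q(a) = (a**2 + 8*a) + a = a**2 + 9*a)
Q(g)/416923 = -2*(9 - 2)/416923 = -2*7*(1/416923) = -14*1/416923 = -14/416923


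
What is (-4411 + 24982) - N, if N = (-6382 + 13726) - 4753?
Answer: 17980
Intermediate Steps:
N = 2591 (N = 7344 - 4753 = 2591)
(-4411 + 24982) - N = (-4411 + 24982) - 1*2591 = 20571 - 2591 = 17980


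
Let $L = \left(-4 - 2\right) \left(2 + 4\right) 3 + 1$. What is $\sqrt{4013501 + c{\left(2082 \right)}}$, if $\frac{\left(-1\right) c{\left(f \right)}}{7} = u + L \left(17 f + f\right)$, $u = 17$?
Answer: $\sqrt{32082906} \approx 5664.2$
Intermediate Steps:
$L = -107$ ($L = \left(-6\right) 6 \cdot 3 + 1 = \left(-36\right) 3 + 1 = -108 + 1 = -107$)
$c{\left(f \right)} = -119 + 13482 f$ ($c{\left(f \right)} = - 7 \left(17 - 107 \left(17 f + f\right)\right) = - 7 \left(17 - 107 \cdot 18 f\right) = - 7 \left(17 - 1926 f\right) = -119 + 13482 f$)
$\sqrt{4013501 + c{\left(2082 \right)}} = \sqrt{4013501 + \left(-119 + 13482 \cdot 2082\right)} = \sqrt{4013501 + \left(-119 + 28069524\right)} = \sqrt{4013501 + 28069405} = \sqrt{32082906}$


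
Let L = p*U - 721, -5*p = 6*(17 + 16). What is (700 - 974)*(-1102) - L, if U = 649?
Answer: 1641847/5 ≈ 3.2837e+5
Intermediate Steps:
p = -198/5 (p = -6*(17 + 16)/5 = -6*33/5 = -⅕*198 = -198/5 ≈ -39.600)
L = -132107/5 (L = -198/5*649 - 721 = -128502/5 - 721 = -132107/5 ≈ -26421.)
(700 - 974)*(-1102) - L = (700 - 974)*(-1102) - 1*(-132107/5) = -274*(-1102) + 132107/5 = 301948 + 132107/5 = 1641847/5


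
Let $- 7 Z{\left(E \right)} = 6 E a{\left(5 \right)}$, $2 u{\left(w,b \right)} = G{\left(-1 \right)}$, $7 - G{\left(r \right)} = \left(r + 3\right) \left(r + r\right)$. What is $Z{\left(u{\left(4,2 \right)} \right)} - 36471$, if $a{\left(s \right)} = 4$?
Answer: $- \frac{255429}{7} \approx -36490.0$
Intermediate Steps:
$G{\left(r \right)} = 7 - 2 r \left(3 + r\right)$ ($G{\left(r \right)} = 7 - \left(r + 3\right) \left(r + r\right) = 7 - \left(3 + r\right) 2 r = 7 - 2 r \left(3 + r\right)$)
$u{\left(w,b \right)} = \frac{11}{2}$ ($u{\left(w,b \right)} = \frac{7 - -6 - 2 \left(-1\right)^{2}}{2} = \frac{7 + 6 - 2}{2} = \frac{1}{2} \cdot 11 = \frac{11}{2}$)
$Z{\left(E \right)} = - \frac{24 E}{7}$ ($Z{\left(E \right)} = - \frac{6 E 4}{7} = - \frac{24 E}{7}$)
$Z{\left(u{\left(4,2 \right)} \right)} - 36471 = \left(- \frac{24}{7}\right) \frac{11}{2} - 36471 = - \frac{132}{7} - 36471 = - \frac{255429}{7}$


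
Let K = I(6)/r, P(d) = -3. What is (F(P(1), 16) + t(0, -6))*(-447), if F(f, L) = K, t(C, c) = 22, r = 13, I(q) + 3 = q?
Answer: -129183/13 ≈ -9937.2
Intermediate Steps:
I(q) = -3 + q
K = 3/13 (K = (-3 + 6)/13 = 3*(1/13) = 3/13 ≈ 0.23077)
F(f, L) = 3/13
(F(P(1), 16) + t(0, -6))*(-447) = (3/13 + 22)*(-447) = (289/13)*(-447) = -129183/13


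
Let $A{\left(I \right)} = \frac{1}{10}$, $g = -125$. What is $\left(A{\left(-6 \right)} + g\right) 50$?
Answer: $-6245$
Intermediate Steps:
$A{\left(I \right)} = \frac{1}{10}$
$\left(A{\left(-6 \right)} + g\right) 50 = \left(\frac{1}{10} - 125\right) 50 = \left(- \frac{1249}{10}\right) 50 = -6245$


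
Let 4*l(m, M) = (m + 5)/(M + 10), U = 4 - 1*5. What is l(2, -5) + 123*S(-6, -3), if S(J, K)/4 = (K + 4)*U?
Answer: -9833/20 ≈ -491.65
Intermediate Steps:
U = -1 (U = 4 - 5 = -1)
S(J, K) = -16 - 4*K (S(J, K) = 4*((K + 4)*(-1)) = 4*((4 + K)*(-1)) = 4*(-4 - K) = -16 - 4*K)
l(m, M) = (5 + m)/(4*(10 + M)) (l(m, M) = ((m + 5)/(M + 10))/4 = ((5 + m)/(10 + M))/4 = (5 + m)/(4*(10 + M)))
l(2, -5) + 123*S(-6, -3) = (5 + 2)/(4*(10 - 5)) + 123*(-16 - 4*(-3)) = (¼)*7/5 + 123*(-16 + 12) = (¼)*(⅕)*7 + 123*(-4) = 7/20 - 492 = -9833/20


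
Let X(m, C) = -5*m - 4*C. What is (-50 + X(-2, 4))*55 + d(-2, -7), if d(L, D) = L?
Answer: -3082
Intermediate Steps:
(-50 + X(-2, 4))*55 + d(-2, -7) = (-50 + (-5*(-2) - 4*4))*55 - 2 = (-50 + (10 - 16))*55 - 2 = (-50 - 6)*55 - 2 = -56*55 - 2 = -3080 - 2 = -3082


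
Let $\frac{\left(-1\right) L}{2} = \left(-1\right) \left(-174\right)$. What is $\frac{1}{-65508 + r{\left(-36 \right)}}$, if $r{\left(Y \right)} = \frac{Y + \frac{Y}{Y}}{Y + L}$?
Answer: $- \frac{384}{25155037} \approx -1.5265 \cdot 10^{-5}$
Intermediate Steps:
$L = -348$ ($L = - 2 \left(\left(-1\right) \left(-174\right)\right) = \left(-2\right) 174 = -348$)
$r{\left(Y \right)} = \frac{1 + Y}{-348 + Y}$ ($r{\left(Y \right)} = \frac{Y + \frac{Y}{Y}}{Y - 348} = \frac{Y + 1}{-348 + Y} = \frac{1 + Y}{-348 + Y}$)
$\frac{1}{-65508 + r{\left(-36 \right)}} = \frac{1}{-65508 + \frac{1 - 36}{-348 - 36}} = \frac{1}{-65508 + \frac{1}{-384} \left(-35\right)} = \frac{1}{-65508 - - \frac{35}{384}} = \frac{1}{-65508 + \frac{35}{384}} = \frac{1}{- \frac{25155037}{384}} = - \frac{384}{25155037}$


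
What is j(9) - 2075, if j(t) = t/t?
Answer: -2074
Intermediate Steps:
j(t) = 1
j(9) - 2075 = 1 - 2075 = -2074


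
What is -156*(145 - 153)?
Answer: 1248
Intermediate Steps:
-156*(145 - 153) = -156*(-8) = 1248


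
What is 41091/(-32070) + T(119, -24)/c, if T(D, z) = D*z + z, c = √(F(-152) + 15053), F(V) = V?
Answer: -13697/10690 - 960*√14901/4967 ≈ -24.874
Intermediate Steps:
c = √14901 (c = √(-152 + 15053) = √14901 ≈ 122.07)
T(D, z) = z + D*z
41091/(-32070) + T(119, -24)/c = 41091/(-32070) + (-24*(1 + 119))/(√14901) = 41091*(-1/32070) + (-24*120)*(√14901/14901) = -13697/10690 - 960*√14901/4967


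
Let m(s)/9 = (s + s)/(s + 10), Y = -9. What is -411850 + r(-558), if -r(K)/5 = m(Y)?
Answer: -411040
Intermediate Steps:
m(s) = 18*s/(10 + s) (m(s) = 9*((s + s)/(s + 10)) = 9*((2*s)/(10 + s)) = 9*(2*s/(10 + s)) = 18*s/(10 + s))
r(K) = 810 (r(K) = -90*(-9)/(10 - 9) = -90*(-9)/1 = -90*(-9) = -5*(-162) = 810)
-411850 + r(-558) = -411850 + 810 = -411040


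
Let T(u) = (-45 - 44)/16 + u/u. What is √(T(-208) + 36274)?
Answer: 3*√64479/4 ≈ 190.45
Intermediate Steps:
T(u) = -73/16 (T(u) = -89*1/16 + 1 = -89/16 + 1 = -73/16)
√(T(-208) + 36274) = √(-73/16 + 36274) = √(580311/16) = 3*√64479/4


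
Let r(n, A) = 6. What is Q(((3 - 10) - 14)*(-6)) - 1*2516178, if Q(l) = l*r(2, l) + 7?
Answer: -2515415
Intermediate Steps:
Q(l) = 7 + 6*l (Q(l) = l*6 + 7 = 6*l + 7 = 7 + 6*l)
Q(((3 - 10) - 14)*(-6)) - 1*2516178 = (7 + 6*(((3 - 10) - 14)*(-6))) - 1*2516178 = (7 + 6*((-7 - 14)*(-6))) - 2516178 = (7 + 6*(-21*(-6))) - 2516178 = (7 + 6*126) - 2516178 = (7 + 756) - 2516178 = 763 - 2516178 = -2515415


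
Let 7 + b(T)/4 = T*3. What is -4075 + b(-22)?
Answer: -4367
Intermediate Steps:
b(T) = -28 + 12*T (b(T) = -28 + 4*(T*3) = -28 + 4*(3*T) = -28 + 12*T)
-4075 + b(-22) = -4075 + (-28 + 12*(-22)) = -4075 + (-28 - 264) = -4075 - 292 = -4367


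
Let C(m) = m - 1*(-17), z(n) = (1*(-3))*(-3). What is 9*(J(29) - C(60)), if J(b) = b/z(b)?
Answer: -664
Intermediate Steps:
z(n) = 9 (z(n) = -3*(-3) = 9)
J(b) = b/9
C(m) = 17 + m (C(m) = m + 17 = 17 + m)
9*(J(29) - C(60)) = 9*((⅑)*29 - (17 + 60)) = 9*(29/9 - 1*77) = 9*(29/9 - 77) = 9*(-664/9) = -664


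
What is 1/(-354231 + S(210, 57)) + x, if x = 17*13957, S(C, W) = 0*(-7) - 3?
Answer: 84048746945/354234 ≈ 2.3727e+5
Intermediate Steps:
S(C, W) = -3 (S(C, W) = 0 - 3 = -3)
x = 237269
1/(-354231 + S(210, 57)) + x = 1/(-354231 - 3) + 237269 = 1/(-354234) + 237269 = -1/354234 + 237269 = 84048746945/354234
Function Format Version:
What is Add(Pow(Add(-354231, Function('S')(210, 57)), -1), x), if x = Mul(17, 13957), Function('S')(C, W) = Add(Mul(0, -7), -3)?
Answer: Rational(84048746945, 354234) ≈ 2.3727e+5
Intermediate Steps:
Function('S')(C, W) = -3 (Function('S')(C, W) = Add(0, -3) = -3)
x = 237269
Add(Pow(Add(-354231, Function('S')(210, 57)), -1), x) = Add(Pow(Add(-354231, -3), -1), 237269) = Add(Pow(-354234, -1), 237269) = Add(Rational(-1, 354234), 237269) = Rational(84048746945, 354234)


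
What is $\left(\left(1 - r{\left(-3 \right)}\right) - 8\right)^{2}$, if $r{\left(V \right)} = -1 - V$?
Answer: $81$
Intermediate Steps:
$\left(\left(1 - r{\left(-3 \right)}\right) - 8\right)^{2} = \left(\left(1 - \left(-1 - -3\right)\right) - 8\right)^{2} = \left(\left(1 - \left(-1 + 3\right)\right) - 8\right)^{2} = \left(\left(1 - 2\right) - 8\right)^{2} = \left(-1 - 8\right)^{2} = \left(-9\right)^{2} = 81$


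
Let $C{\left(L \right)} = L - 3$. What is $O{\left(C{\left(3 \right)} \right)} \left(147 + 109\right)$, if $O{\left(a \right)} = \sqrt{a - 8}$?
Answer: $512 i \sqrt{2} \approx 724.08 i$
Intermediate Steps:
$C{\left(L \right)} = -3 + L$
$O{\left(a \right)} = \sqrt{-8 + a}$
$O{\left(C{\left(3 \right)} \right)} \left(147 + 109\right) = \sqrt{-8 + \left(-3 + 3\right)} \left(147 + 109\right) = \sqrt{-8 + 0} \cdot 256 = \sqrt{-8} \cdot 256 = 2 i \sqrt{2} \cdot 256 = 512 i \sqrt{2}$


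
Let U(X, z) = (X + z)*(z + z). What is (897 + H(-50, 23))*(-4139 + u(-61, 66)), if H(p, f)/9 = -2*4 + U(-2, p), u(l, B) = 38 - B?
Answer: -198453375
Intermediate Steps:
U(X, z) = 2*z*(X + z) (U(X, z) = (X + z)*(2*z) = 2*z*(X + z))
H(p, f) = -72 + 18*p*(-2 + p) (H(p, f) = 9*(-2*4 + 2*p*(-2 + p)) = 9*(-8 + 2*p*(-2 + p)) = -72 + 18*p*(-2 + p))
(897 + H(-50, 23))*(-4139 + u(-61, 66)) = (897 + (-72 + 18*(-50)*(-2 - 50)))*(-4139 + (38 - 1*66)) = (897 + (-72 + 18*(-50)*(-52)))*(-4139 + (38 - 66)) = (897 + (-72 + 46800))*(-4139 - 28) = (897 + 46728)*(-4167) = 47625*(-4167) = -198453375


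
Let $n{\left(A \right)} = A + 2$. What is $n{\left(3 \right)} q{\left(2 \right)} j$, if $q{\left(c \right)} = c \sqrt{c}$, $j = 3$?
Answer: $30 \sqrt{2} \approx 42.426$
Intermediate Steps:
$n{\left(A \right)} = 2 + A$
$q{\left(c \right)} = c^{\frac{3}{2}}$
$n{\left(3 \right)} q{\left(2 \right)} j = \left(2 + 3\right) 2^{\frac{3}{2}} \cdot 3 = 5 \cdot 2 \sqrt{2} \cdot 3 = 10 \sqrt{2} \cdot 3 = 30 \sqrt{2}$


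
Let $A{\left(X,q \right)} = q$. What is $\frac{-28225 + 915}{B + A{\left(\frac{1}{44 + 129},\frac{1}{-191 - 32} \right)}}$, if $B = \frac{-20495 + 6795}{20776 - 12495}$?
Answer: $\frac{50432366530}{3063381} \approx 16463.0$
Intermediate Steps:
$B = - \frac{13700}{8281} \approx -1.6544$
$\frac{-28225 + 915}{B + A{\left(\frac{1}{44 + 129},\frac{1}{-191 - 32} \right)}} = \frac{-28225 + 915}{- \frac{13700}{8281} + \frac{1}{-191 - 32}} = - \frac{27310}{- \frac{13700}{8281} + \frac{1}{-223}} = - \frac{27310}{- \frac{13700}{8281} - \frac{1}{223}} = - \frac{27310}{- \frac{3063381}{1846663}} = \left(-27310\right) \left(- \frac{1846663}{3063381}\right) = \frac{50432366530}{3063381}$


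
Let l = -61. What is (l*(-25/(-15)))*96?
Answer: -9760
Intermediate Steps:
(l*(-25/(-15)))*96 = -(-1525)/(-15)*96 = -(-1525)*(-1)/15*96 = -61*5/3*96 = -305/3*96 = -9760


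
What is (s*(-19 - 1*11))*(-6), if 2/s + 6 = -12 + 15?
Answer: -120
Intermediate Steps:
s = -2/3 (s = 2/(-6 + (-12 + 15)) = 2/(-6 + 3) = 2/(-3) = 2*(-1/3) = -2/3 ≈ -0.66667)
(s*(-19 - 1*11))*(-6) = -2*(-19 - 1*11)/3*(-6) = -2*(-19 - 11)/3*(-6) = -2/3*(-30)*(-6) = 20*(-6) = -120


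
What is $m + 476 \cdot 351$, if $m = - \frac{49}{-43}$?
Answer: $\frac{7184317}{43} \approx 1.6708 \cdot 10^{5}$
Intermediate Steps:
$m = \frac{49}{43}$ ($m = \left(-49\right) \left(- \frac{1}{43}\right) = \frac{49}{43} \approx 1.1395$)
$m + 476 \cdot 351 = \frac{49}{43} + 476 \cdot 351 = \frac{49}{43} + 167076 = \frac{7184317}{43}$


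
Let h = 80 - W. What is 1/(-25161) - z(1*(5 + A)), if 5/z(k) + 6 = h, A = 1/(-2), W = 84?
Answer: 25159/50322 ≈ 0.49996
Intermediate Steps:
A = -½ ≈ -0.50000
h = -4 (h = 80 - 1*84 = 80 - 84 = -4)
z(k) = -½ (z(k) = 5/(-6 - 4) = 5/(-10) = 5*(-⅒) = -½)
1/(-25161) - z(1*(5 + A)) = 1/(-25161) - 1*(-½) = -1/25161 + ½ = 25159/50322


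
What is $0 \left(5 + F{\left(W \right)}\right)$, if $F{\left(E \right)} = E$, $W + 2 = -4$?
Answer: $0$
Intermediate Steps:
$W = -6$ ($W = -2 - 4 = -6$)
$0 \left(5 + F{\left(W \right)}\right) = 0 \left(5 - 6\right) = 0 \left(-1\right) = 0$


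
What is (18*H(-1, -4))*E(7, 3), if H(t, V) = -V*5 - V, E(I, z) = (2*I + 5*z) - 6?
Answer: 9936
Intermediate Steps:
E(I, z) = -6 + 2*I + 5*z
H(t, V) = -6*V (H(t, V) = -5*V - V = -6*V)
(18*H(-1, -4))*E(7, 3) = (18*(-6*(-4)))*(-6 + 2*7 + 5*3) = (18*24)*(-6 + 14 + 15) = 432*23 = 9936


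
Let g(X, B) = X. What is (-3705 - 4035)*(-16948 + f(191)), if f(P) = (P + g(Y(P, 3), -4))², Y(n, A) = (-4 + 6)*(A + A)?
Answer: -187780140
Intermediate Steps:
Y(n, A) = 4*A (Y(n, A) = 2*(2*A) = 4*A)
f(P) = (12 + P)² (f(P) = (P + 4*3)² = (P + 12)² = (12 + P)²)
(-3705 - 4035)*(-16948 + f(191)) = (-3705 - 4035)*(-16948 + (12 + 191)²) = -7740*(-16948 + 203²) = -7740*(-16948 + 41209) = -7740*24261 = -187780140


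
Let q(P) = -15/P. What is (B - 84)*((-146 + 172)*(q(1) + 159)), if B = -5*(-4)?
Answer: -239616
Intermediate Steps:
B = 20
(B - 84)*((-146 + 172)*(q(1) + 159)) = (20 - 84)*((-146 + 172)*(-15/1 + 159)) = -1664*(-15*1 + 159) = -1664*(-15 + 159) = -1664*144 = -64*3744 = -239616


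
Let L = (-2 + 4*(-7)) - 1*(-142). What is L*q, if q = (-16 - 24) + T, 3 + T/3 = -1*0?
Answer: -5488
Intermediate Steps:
T = -9 (T = -9 + 3*(-1*0) = -9 + 3*0 = -9 + 0 = -9)
q = -49 (q = (-16 - 24) - 9 = -40 - 9 = -49)
L = 112 (L = (-2 - 28) + 142 = -30 + 142 = 112)
L*q = 112*(-49) = -5488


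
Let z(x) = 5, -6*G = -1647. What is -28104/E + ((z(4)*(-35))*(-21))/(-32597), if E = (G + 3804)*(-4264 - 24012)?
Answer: -70483061077/626534256767 ≈ -0.11250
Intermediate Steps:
G = 549/2 (G = -⅙*(-1647) = 549/2 ≈ 274.50)
E = -115323666 (E = (549/2 + 3804)*(-4264 - 24012) = (8157/2)*(-28276) = -115323666)
-28104/E + ((z(4)*(-35))*(-21))/(-32597) = -28104/(-115323666) + ((5*(-35))*(-21))/(-32597) = -28104*(-1/115323666) - 175*(-21)*(-1/32597) = 4684/19220611 + 3675*(-1/32597) = 4684/19220611 - 3675/32597 = -70483061077/626534256767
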